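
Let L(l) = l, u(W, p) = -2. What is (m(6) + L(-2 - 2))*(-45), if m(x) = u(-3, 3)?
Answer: 270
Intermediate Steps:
m(x) = -2
(m(6) + L(-2 - 2))*(-45) = (-2 + (-2 - 2))*(-45) = (-2 - 4)*(-45) = -6*(-45) = 270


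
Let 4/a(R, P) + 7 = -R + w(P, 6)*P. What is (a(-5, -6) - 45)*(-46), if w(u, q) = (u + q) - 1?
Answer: 2024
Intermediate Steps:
w(u, q) = -1 + q + u (w(u, q) = (q + u) - 1 = -1 + q + u)
a(R, P) = 4/(-7 - R + P*(5 + P)) (a(R, P) = 4/(-7 + (-R + (-1 + 6 + P)*P)) = 4/(-7 + (-R + (5 + P)*P)) = 4/(-7 + (-R + P*(5 + P))) = 4/(-7 - R + P*(5 + P)))
(a(-5, -6) - 45)*(-46) = (-4/(7 - 5 - 1*(-6)*(5 - 6)) - 45)*(-46) = (-4/(7 - 5 - 1*(-6)*(-1)) - 45)*(-46) = (-4/(7 - 5 - 6) - 45)*(-46) = (-4/(-4) - 45)*(-46) = (-4*(-1/4) - 45)*(-46) = (1 - 45)*(-46) = -44*(-46) = 2024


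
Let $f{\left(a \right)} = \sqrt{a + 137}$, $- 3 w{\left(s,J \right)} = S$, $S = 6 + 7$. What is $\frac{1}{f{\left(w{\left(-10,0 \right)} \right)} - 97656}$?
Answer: $- \frac{146484}{14305041305} - \frac{\sqrt{1194}}{28610082610} \approx -1.0241 \cdot 10^{-5}$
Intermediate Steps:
$S = 13$
$w{\left(s,J \right)} = - \frac{13}{3}$ ($w{\left(s,J \right)} = \left(- \frac{1}{3}\right) 13 = - \frac{13}{3}$)
$f{\left(a \right)} = \sqrt{137 + a}$
$\frac{1}{f{\left(w{\left(-10,0 \right)} \right)} - 97656} = \frac{1}{\sqrt{137 - \frac{13}{3}} - 97656} = \frac{1}{\sqrt{\frac{398}{3}} - 97656} = \frac{1}{\frac{\sqrt{1194}}{3} - 97656} = \frac{1}{-97656 + \frac{\sqrt{1194}}{3}}$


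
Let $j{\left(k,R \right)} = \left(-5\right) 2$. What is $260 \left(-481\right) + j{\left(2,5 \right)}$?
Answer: $-125070$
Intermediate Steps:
$j{\left(k,R \right)} = -10$
$260 \left(-481\right) + j{\left(2,5 \right)} = 260 \left(-481\right) - 10 = -125060 - 10 = -125070$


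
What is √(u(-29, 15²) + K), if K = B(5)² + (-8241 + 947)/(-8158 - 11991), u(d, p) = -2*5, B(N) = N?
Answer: √6236699821/20149 ≈ 3.9194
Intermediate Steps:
u(d, p) = -10
K = 511019/20149 (K = 5² + (-8241 + 947)/(-8158 - 11991) = 25 - 7294/(-20149) = 25 - 7294*(-1/20149) = 25 + 7294/20149 = 511019/20149 ≈ 25.362)
√(u(-29, 15²) + K) = √(-10 + 511019/20149) = √(309529/20149) = √6236699821/20149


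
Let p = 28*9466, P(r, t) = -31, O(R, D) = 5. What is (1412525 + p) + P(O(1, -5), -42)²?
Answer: 1678534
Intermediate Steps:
p = 265048
(1412525 + p) + P(O(1, -5), -42)² = (1412525 + 265048) + (-31)² = 1677573 + 961 = 1678534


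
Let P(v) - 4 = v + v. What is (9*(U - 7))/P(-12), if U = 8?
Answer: -9/20 ≈ -0.45000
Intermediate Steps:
P(v) = 4 + 2*v (P(v) = 4 + (v + v) = 4 + 2*v)
(9*(U - 7))/P(-12) = (9*(8 - 7))/(4 + 2*(-12)) = (9*1)/(4 - 24) = 9/(-20) = 9*(-1/20) = -9/20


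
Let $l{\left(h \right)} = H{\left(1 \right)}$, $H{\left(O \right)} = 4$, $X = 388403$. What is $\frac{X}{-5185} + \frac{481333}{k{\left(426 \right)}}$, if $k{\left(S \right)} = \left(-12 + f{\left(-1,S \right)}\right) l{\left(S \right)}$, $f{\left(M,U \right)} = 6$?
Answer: $- \frac{2505033277}{124440} \approx -20130.0$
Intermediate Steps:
$l{\left(h \right)} = 4$
$k{\left(S \right)} = -24$ ($k{\left(S \right)} = \left(-12 + 6\right) 4 = \left(-6\right) 4 = -24$)
$\frac{X}{-5185} + \frac{481333}{k{\left(426 \right)}} = \frac{388403}{-5185} + \frac{481333}{-24} = 388403 \left(- \frac{1}{5185}\right) + 481333 \left(- \frac{1}{24}\right) = - \frac{388403}{5185} - \frac{481333}{24} = - \frac{2505033277}{124440}$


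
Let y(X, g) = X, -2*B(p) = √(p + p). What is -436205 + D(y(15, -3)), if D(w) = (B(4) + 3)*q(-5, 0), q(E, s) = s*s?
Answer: -436205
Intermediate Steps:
q(E, s) = s²
B(p) = -√2*√p/2 (B(p) = -√(p + p)/2 = -√2*√p/2)
D(w) = 0 (D(w) = (-√2*√4/2 + 3)*0² = (-½*√2*2 + 3)*0 = (-√2 + 3)*0 = (3 - √2)*0 = 0)
-436205 + D(y(15, -3)) = -436205 + 0 = -436205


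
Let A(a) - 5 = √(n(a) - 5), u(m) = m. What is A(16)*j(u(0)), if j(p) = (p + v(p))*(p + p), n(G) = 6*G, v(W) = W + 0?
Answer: 0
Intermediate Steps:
v(W) = W
A(a) = 5 + √(-5 + 6*a) (A(a) = 5 + √(6*a - 5) = 5 + √(-5 + 6*a))
j(p) = 4*p² (j(p) = (p + p)*(p + p) = (2*p)*(2*p) = 4*p²)
A(16)*j(u(0)) = (5 + √(-5 + 6*16))*(4*0²) = (5 + √(-5 + 96))*(4*0) = (5 + √91)*0 = 0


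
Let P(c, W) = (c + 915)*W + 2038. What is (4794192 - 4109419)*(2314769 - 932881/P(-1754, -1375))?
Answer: 1831830742593159718/1155663 ≈ 1.5851e+12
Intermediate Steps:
P(c, W) = 2038 + W*(915 + c) (P(c, W) = (915 + c)*W + 2038 = W*(915 + c) + 2038 = 2038 + W*(915 + c))
(4794192 - 4109419)*(2314769 - 932881/P(-1754, -1375)) = (4794192 - 4109419)*(2314769 - 932881/(2038 + 915*(-1375) - 1375*(-1754))) = 684773*(2314769 - 932881/(2038 - 1258125 + 2411750)) = 684773*(2314769 - 932881/1155663) = 684773*(2675091953966/1155663) = 1831830742593159718/1155663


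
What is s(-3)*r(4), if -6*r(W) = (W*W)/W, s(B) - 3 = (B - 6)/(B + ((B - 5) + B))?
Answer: -17/7 ≈ -2.4286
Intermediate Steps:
s(B) = 3 + (-6 + B)/(-5 + 3*B) (s(B) = 3 + (B - 6)/(B + ((B - 5) + B)) = 3 + (-6 + B)/(B + ((-5 + B) + B)) = 3 + (-6 + B)/(B + (-5 + 2*B)) = 3 + (-6 + B)/(-5 + 3*B))
r(W) = -W/6 (r(W) = -W*W/(6*W) = -W²/(6*W) = -W/6)
s(-3)*r(4) = ((-21 + 10*(-3))/(-5 + 3*(-3)))*(-⅙*4) = ((-21 - 30)/(-5 - 9))*(-⅔) = (-51/(-14))*(-⅔) = -1/14*(-51)*(-⅔) = (51/14)*(-⅔) = -17/7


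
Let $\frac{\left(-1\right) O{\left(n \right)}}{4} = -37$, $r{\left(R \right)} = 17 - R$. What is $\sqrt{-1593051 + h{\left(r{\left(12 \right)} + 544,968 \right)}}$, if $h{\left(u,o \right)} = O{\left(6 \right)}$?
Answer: $i \sqrt{1592903} \approx 1262.1 i$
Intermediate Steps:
$O{\left(n \right)} = 148$ ($O{\left(n \right)} = \left(-4\right) \left(-37\right) = 148$)
$h{\left(u,o \right)} = 148$
$\sqrt{-1593051 + h{\left(r{\left(12 \right)} + 544,968 \right)}} = \sqrt{-1593051 + 148} = \sqrt{-1592903} = i \sqrt{1592903}$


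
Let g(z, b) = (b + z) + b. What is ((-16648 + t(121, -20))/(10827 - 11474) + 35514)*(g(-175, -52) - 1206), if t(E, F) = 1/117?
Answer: -443903146665/8411 ≈ -5.2777e+7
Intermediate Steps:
t(E, F) = 1/117
g(z, b) = z + 2*b
((-16648 + t(121, -20))/(10827 - 11474) + 35514)*(g(-175, -52) - 1206) = ((-16648 + 1/117)/(10827 - 11474) + 35514)*((-175 + 2*(-52)) - 1206) = (-1947815/117/(-647) + 35514)*((-175 - 104) - 1206) = (-1947815/117*(-1/647) + 35514)*(-279 - 1206) = (1947815/75699 + 35514)*(-1485) = (2690322101/75699)*(-1485) = -443903146665/8411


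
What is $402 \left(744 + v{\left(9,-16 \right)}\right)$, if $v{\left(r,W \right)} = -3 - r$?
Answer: $294264$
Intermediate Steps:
$402 \left(744 + v{\left(9,-16 \right)}\right) = 402 \left(744 - 12\right) = 402 \cdot 732 = 294264$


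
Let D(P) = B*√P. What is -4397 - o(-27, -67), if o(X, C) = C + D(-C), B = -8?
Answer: -4330 + 8*√67 ≈ -4264.5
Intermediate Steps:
D(P) = -8*√P
o(X, C) = C - 8*√(-C)
-4397 - o(-27, -67) = -4397 - (-67 - 8*√67) = -4397 + (67 + 8*√67) = -4330 + 8*√67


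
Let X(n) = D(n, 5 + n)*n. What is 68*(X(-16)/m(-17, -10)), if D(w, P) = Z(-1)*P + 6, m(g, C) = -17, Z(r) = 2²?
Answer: -2432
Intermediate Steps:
Z(r) = 4
D(w, P) = 6 + 4*P (D(w, P) = 4*P + 6 = 6 + 4*P)
X(n) = n*(26 + 4*n) (X(n) = (6 + 4*(5 + n))*n = (6 + (20 + 4*n))*n = (26 + 4*n)*n = n*(26 + 4*n))
68*(X(-16)/m(-17, -10)) = 68*((2*(-16)*(13 + 2*(-16)))/(-17)) = 68*((2*(-16)*(13 - 32))*(-1/17)) = 68*((2*(-16)*(-19))*(-1/17)) = 68*(608*(-1/17)) = 68*(-608/17) = -2432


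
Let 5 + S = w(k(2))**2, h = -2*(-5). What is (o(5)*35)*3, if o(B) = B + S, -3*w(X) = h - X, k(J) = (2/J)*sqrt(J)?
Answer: 1190 - 700*sqrt(2)/3 ≈ 860.02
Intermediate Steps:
h = 10
k(J) = 2/sqrt(J)
w(X) = -10/3 + X/3 (w(X) = -(10 - X)/3 = -10/3 + X/3)
S = -5 + (-10/3 + sqrt(2)/3)**2 (S = -5 + (-10/3 + (2/sqrt(2))/3)**2 = -5 + (-10/3 + (2*(sqrt(2)/2))/3)**2 = -5 + (-10/3 + sqrt(2)/3)**2 ≈ 3.1906)
o(B) = 19/3 + B - 20*sqrt(2)/9 (o(B) = B + (19/3 - 20*sqrt(2)/9) = 19/3 + B - 20*sqrt(2)/9)
(o(5)*35)*3 = ((19/3 + 5 - 20*sqrt(2)/9)*35)*3 = ((34/3 - 20*sqrt(2)/9)*35)*3 = (1190/3 - 700*sqrt(2)/9)*3 = 1190 - 700*sqrt(2)/3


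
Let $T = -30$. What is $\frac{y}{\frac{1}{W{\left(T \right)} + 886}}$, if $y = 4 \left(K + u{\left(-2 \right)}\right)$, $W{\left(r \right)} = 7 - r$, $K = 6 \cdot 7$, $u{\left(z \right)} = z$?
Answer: $147680$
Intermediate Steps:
$K = 42$
$y = 160$ ($y = 4 \left(42 - 2\right) = 4 \cdot 40 = 160$)
$\frac{y}{\frac{1}{W{\left(T \right)} + 886}} = \frac{160}{\frac{1}{\left(7 - -30\right) + 886}} = \frac{160}{\frac{1}{\left(7 + 30\right) + 886}} = \frac{160}{\frac{1}{37 + 886}} = \frac{160}{\frac{1}{923}} = 160 \frac{1}{\frac{1}{923}} = 160 \cdot 923 = 147680$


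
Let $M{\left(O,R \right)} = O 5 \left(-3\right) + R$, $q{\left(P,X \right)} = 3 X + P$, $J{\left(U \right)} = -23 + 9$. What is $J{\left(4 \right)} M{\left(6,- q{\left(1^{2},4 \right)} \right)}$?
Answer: $1442$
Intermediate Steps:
$J{\left(U \right)} = -14$
$q{\left(P,X \right)} = P + 3 X$
$M{\left(O,R \right)} = R - 15 O$ ($M{\left(O,R \right)} = 5 O \left(-3\right) + R = - 15 O + R = R - 15 O$)
$J{\left(4 \right)} M{\left(6,- q{\left(1^{2},4 \right)} \right)} = - 14 \left(- (1^{2} + 3 \cdot 4) - 90\right) = - 14 \left(- (1 + 12) - 90\right) = - 14 \left(\left(-1\right) 13 - 90\right) = - 14 \left(-13 - 90\right) = \left(-14\right) \left(-103\right) = 1442$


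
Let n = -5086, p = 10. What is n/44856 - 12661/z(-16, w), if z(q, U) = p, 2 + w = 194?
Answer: -141993169/112140 ≈ -1266.2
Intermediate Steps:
w = 192 (w = -2 + 194 = 192)
z(q, U) = 10
n/44856 - 12661/z(-16, w) = -5086/44856 - 12661/10 = -5086*1/44856 - 12661*1/10 = -2543/22428 - 12661/10 = -141993169/112140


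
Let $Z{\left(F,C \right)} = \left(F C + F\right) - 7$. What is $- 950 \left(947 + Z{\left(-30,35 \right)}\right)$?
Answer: $133000$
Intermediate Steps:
$Z{\left(F,C \right)} = -7 + F + C F$ ($Z{\left(F,C \right)} = \left(C F + F\right) - 7 = \left(F + C F\right) - 7 = -7 + F + C F$)
$- 950 \left(947 + Z{\left(-30,35 \right)}\right) = - 950 \left(947 - 1087\right) = \left(-950\right) \left(-140\right) = 133000$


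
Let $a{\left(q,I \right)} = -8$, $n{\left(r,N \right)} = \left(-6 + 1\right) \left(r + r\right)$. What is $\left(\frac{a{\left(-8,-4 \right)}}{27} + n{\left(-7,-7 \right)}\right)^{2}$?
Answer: $\frac{3541924}{729} \approx 4858.6$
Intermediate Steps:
$n{\left(r,N \right)} = - 10 r$ ($n{\left(r,N \right)} = - 5 \cdot 2 r = - 10 r$)
$\left(\frac{a{\left(-8,-4 \right)}}{27} + n{\left(-7,-7 \right)}\right)^{2} = \left(- \frac{8}{27} - -70\right)^{2} = \left(\left(-8\right) \frac{1}{27} + 70\right)^{2} = \left(- \frac{8}{27} + 70\right)^{2} = \left(\frac{1882}{27}\right)^{2} = \frac{3541924}{729}$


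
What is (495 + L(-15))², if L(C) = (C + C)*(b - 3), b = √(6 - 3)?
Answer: 344925 - 35100*√3 ≈ 2.8413e+5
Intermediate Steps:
b = √3 ≈ 1.7320
L(C) = 2*C*(-3 + √3) (L(C) = (C + C)*(√3 - 3) = (2*C)*(-3 + √3) = 2*C*(-3 + √3))
(495 + L(-15))² = (495 + 2*(-15)*(-3 + √3))² = (495 + (90 - 30*√3))² = (585 - 30*√3)²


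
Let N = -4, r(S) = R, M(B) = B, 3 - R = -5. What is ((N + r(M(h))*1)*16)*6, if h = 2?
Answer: 384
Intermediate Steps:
R = 8 (R = 3 - 1*(-5) = 3 + 5 = 8)
r(S) = 8
((N + r(M(h))*1)*16)*6 = ((-4 + 8*1)*16)*6 = ((-4 + 8)*16)*6 = (4*16)*6 = 64*6 = 384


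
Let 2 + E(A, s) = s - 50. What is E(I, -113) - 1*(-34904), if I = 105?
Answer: 34739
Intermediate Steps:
E(A, s) = -52 + s (E(A, s) = -2 + (s - 50) = -2 + (-50 + s) = -52 + s)
E(I, -113) - 1*(-34904) = (-52 - 113) - 1*(-34904) = -165 + 34904 = 34739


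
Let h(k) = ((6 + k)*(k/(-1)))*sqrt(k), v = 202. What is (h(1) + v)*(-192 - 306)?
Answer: -97110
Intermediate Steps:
h(k) = -k**(3/2)*(6 + k) (h(k) = ((6 + k)*(k*(-1)))*sqrt(k) = ((6 + k)*(-k))*sqrt(k) = (-k*(6 + k))*sqrt(k) = -k**(3/2)*(6 + k))
(h(1) + v)*(-192 - 306) = (1**(3/2)*(-6 - 1*1) + 202)*(-192 - 306) = (1*(-6 - 1) + 202)*(-498) = (1*(-7) + 202)*(-498) = (-7 + 202)*(-498) = 195*(-498) = -97110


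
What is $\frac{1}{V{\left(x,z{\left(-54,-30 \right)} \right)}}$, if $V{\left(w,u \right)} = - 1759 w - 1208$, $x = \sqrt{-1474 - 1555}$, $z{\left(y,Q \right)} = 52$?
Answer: $\frac{i}{- 1208 i + 1759 \sqrt{3029}} \approx -1.2887 \cdot 10^{-7} + 1.0328 \cdot 10^{-5} i$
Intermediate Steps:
$x = i \sqrt{3029}$ ($x = \sqrt{-3029} = i \sqrt{3029} \approx 55.036 i$)
$V{\left(w,u \right)} = -1208 - 1759 w$
$\frac{1}{V{\left(x,z{\left(-54,-30 \right)} \right)}} = \frac{1}{-1208 - 1759 i \sqrt{3029}}$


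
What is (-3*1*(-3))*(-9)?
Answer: -81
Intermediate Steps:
(-3*1*(-3))*(-9) = -3*(-3)*(-9) = 9*(-9) = -81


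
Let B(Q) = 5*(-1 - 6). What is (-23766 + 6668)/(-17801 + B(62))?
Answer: 8549/8918 ≈ 0.95862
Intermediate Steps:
B(Q) = -35 (B(Q) = 5*(-7) = -35)
(-23766 + 6668)/(-17801 + B(62)) = (-23766 + 6668)/(-17801 - 35) = -17098/(-17836) = -17098*(-1/17836) = 8549/8918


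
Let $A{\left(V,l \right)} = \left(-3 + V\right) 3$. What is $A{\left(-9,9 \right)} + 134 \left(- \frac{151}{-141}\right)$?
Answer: $\frac{15158}{141} \approx 107.5$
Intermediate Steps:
$A{\left(V,l \right)} = -9 + 3 V$
$A{\left(-9,9 \right)} + 134 \left(- \frac{151}{-141}\right) = \left(-9 + 3 \left(-9\right)\right) + 134 \left(- \frac{151}{-141}\right) = \left(-9 - 27\right) + 134 \left(\left(-151\right) \left(- \frac{1}{141}\right)\right) = -36 + 134 \cdot \frac{151}{141} = -36 + \frac{20234}{141} = \frac{15158}{141}$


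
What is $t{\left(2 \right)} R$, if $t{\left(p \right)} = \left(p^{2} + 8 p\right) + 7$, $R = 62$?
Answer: $1674$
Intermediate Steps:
$t{\left(p \right)} = 7 + p^{2} + 8 p$
$t{\left(2 \right)} R = \left(7 + 2^{2} + 8 \cdot 2\right) 62 = \left(7 + 4 + 16\right) 62 = 27 \cdot 62 = 1674$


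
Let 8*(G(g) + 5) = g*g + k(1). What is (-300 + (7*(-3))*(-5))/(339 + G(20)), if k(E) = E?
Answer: -1560/3073 ≈ -0.50765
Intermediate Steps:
G(g) = -39/8 + g²/8 (G(g) = -5 + (g*g + 1)/8 = -5 + (g² + 1)/8 = -5 + (1 + g²)/8 = -5 + (⅛ + g²/8) = -39/8 + g²/8)
(-300 + (7*(-3))*(-5))/(339 + G(20)) = (-300 + (7*(-3))*(-5))/(339 + (-39/8 + (⅛)*20²)) = (-300 - 21*(-5))/(339 + (-39/8 + (⅛)*400)) = (-300 + 105)/(339 + (-39/8 + 50)) = -195/(339 + 361/8) = -195/3073/8 = -195*8/3073 = -1560/3073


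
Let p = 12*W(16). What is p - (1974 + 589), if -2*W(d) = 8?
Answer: -2611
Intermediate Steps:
W(d) = -4 (W(d) = -½*8 = -4)
p = -48 (p = 12*(-4) = -48)
p - (1974 + 589) = -48 - (1974 + 589) = -48 - 1*2563 = -48 - 2563 = -2611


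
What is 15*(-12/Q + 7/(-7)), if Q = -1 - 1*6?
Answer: 75/7 ≈ 10.714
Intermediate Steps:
Q = -7 (Q = -1 - 6 = -7)
15*(-12/Q + 7/(-7)) = 15*(-12/(-7) + 7/(-7)) = 15*(-12*(-⅐) + 7*(-⅐)) = 15*(12/7 - 1) = 15*(5/7) = 75/7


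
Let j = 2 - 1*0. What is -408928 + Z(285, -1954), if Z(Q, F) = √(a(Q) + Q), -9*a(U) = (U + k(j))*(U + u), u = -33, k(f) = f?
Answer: -408928 + I*√7751 ≈ -4.0893e+5 + 88.04*I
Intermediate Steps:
j = 2 (j = 2 + 0 = 2)
a(U) = -(-33 + U)*(2 + U)/9 (a(U) = -(U + 2)*(U - 33)/9 = -(2 + U)*(-33 + U)/9 = -(-33 + U)*(2 + U)/9)
Z(Q, F) = √(22/3 - Q²/9 + 40*Q/9) (Z(Q, F) = √((22/3 - Q²/9 + 31*Q/9) + Q) = √(22/3 - Q²/9 + 40*Q/9))
-408928 + Z(285, -1954) = -408928 + √(66 - 1*285² + 40*285)/3 = -408928 + √(66 - 1*81225 + 11400)/3 = -408928 + √(66 - 81225 + 11400)/3 = -408928 + √(-69759)/3 = -408928 + (3*I*√7751)/3 = -408928 + I*√7751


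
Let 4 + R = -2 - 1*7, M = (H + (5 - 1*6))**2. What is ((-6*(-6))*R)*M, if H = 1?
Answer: 0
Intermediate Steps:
M = 0 (M = (1 + (5 - 1*6))**2 = (1 + (5 - 6))**2 = (1 - 1)**2 = 0**2 = 0)
R = -13 (R = -4 + (-2 - 1*7) = -4 + (-2 - 7) = -4 - 9 = -13)
((-6*(-6))*R)*M = (-6*(-6)*(-13))*0 = (36*(-13))*0 = -468*0 = 0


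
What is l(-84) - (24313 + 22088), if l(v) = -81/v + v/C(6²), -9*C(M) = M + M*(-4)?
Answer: -1299397/28 ≈ -46407.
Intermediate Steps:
C(M) = M/3 (C(M) = -(M + M*(-4))/9 = -(M - 4*M)/9 = -(-1)*M/3 = M/3)
l(v) = -81/v + v/12 (l(v) = -81/v + v/(((⅓)*6²)) = -81/v + v/(((⅓)*36)) = -81/v + v/12)
l(-84) - (24313 + 22088) = (-81/(-84) + (1/12)*(-84)) - (24313 + 22088) = (-81*(-1/84) - 7) - 1*46401 = (27/28 - 7) - 46401 = -169/28 - 46401 = -1299397/28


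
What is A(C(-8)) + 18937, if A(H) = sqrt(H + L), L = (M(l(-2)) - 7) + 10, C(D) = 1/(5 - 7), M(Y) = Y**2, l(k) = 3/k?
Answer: 18937 + sqrt(19)/2 ≈ 18939.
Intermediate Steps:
C(D) = -1/2 (C(D) = 1/(-2) = -1/2)
L = 21/4 (L = ((3/(-2))**2 - 7) + 10 = ((3*(-1/2))**2 - 7) + 10 = ((-3/2)**2 - 7) + 10 = (9/4 - 7) + 10 = -19/4 + 10 = 21/4 ≈ 5.2500)
A(H) = sqrt(21/4 + H) (A(H) = sqrt(H + 21/4) = sqrt(21/4 + H))
A(C(-8)) + 18937 = sqrt(21 + 4*(-1/2))/2 + 18937 = sqrt(21 - 2)/2 + 18937 = sqrt(19)/2 + 18937 = 18937 + sqrt(19)/2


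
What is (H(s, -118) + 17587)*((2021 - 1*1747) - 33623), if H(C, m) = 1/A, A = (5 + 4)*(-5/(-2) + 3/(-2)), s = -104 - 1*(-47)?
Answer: -5278613116/9 ≈ -5.8651e+8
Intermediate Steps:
s = -57 (s = -104 + 47 = -57)
A = 9 (A = 9*(-5*(-1/2) + 3*(-1/2)) = 9*(5/2 - 3/2) = 9*1 = 9)
H(C, m) = 1/9
(H(s, -118) + 17587)*((2021 - 1*1747) - 33623) = (1/9 + 17587)*((2021 - 1*1747) - 33623) = 158284*((2021 - 1747) - 33623)/9 = 158284*(274 - 33623)/9 = (158284/9)*(-33349) = -5278613116/9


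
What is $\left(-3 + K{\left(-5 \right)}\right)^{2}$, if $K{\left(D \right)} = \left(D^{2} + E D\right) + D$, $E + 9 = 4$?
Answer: $1764$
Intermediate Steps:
$E = -5$ ($E = -9 + 4 = -5$)
$K{\left(D \right)} = D^{2} - 4 D$ ($K{\left(D \right)} = \left(D^{2} - 5 D\right) + D = D^{2} - 4 D$)
$\left(-3 + K{\left(-5 \right)}\right)^{2} = \left(-3 - 5 \left(-4 - 5\right)\right)^{2} = \left(-3 - -45\right)^{2} = \left(-3 + 45\right)^{2} = 42^{2} = 1764$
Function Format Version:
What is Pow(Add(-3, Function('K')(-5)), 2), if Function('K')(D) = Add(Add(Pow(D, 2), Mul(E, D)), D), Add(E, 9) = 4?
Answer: 1764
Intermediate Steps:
E = -5 (E = Add(-9, 4) = -5)
Function('K')(D) = Add(Pow(D, 2), Mul(-4, D)) (Function('K')(D) = Add(Add(Pow(D, 2), Mul(-5, D)), D) = Add(Pow(D, 2), Mul(-4, D)))
Pow(Add(-3, Function('K')(-5)), 2) = Pow(Add(-3, Mul(-5, Add(-4, -5))), 2) = Pow(Add(-3, Mul(-5, -9)), 2) = Pow(Add(-3, 45), 2) = Pow(42, 2) = 1764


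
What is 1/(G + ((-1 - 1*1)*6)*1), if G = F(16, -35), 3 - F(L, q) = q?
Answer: 1/26 ≈ 0.038462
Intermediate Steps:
F(L, q) = 3 - q
G = 38 (G = 3 - 1*(-35) = 3 + 35 = 38)
1/(G + ((-1 - 1*1)*6)*1) = 1/(38 + ((-1 - 1*1)*6)*1) = 1/(38 + ((-1 - 1)*6)*1) = 1/(38 - 2*6*1) = 1/(38 - 12*1) = 1/(38 - 12) = 1/26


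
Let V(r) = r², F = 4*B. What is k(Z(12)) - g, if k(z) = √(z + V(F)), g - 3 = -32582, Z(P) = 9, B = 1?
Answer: 32584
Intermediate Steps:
g = -32579 (g = 3 - 32582 = -32579)
F = 4 (F = 4*1 = 4)
k(z) = √(16 + z) (k(z) = √(z + 4²) = √(z + 16) = √(16 + z))
k(Z(12)) - g = √(16 + 9) - 1*(-32579) = √25 + 32579 = 5 + 32579 = 32584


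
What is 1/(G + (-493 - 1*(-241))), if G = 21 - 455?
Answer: -1/686 ≈ -0.0014577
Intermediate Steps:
G = -434
1/(G + (-493 - 1*(-241))) = 1/(-434 + (-493 - 1*(-241))) = 1/(-434 + (-493 + 241)) = 1/(-434 - 252) = 1/(-686) = -1/686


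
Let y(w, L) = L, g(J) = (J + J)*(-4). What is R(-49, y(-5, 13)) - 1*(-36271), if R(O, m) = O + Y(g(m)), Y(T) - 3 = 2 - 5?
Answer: 36222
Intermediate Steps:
g(J) = -8*J (g(J) = (2*J)*(-4) = -8*J)
Y(T) = 0 (Y(T) = 3 + (2 - 5) = 3 - 3 = 0)
R(O, m) = O (R(O, m) = O + 0 = O)
R(-49, y(-5, 13)) - 1*(-36271) = -49 - 1*(-36271) = -49 + 36271 = 36222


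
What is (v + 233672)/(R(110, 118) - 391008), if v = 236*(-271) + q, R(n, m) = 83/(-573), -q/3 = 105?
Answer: -97066773/224047667 ≈ -0.43324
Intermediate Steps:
q = -315 (q = -3*105 = -315)
R(n, m) = -83/573 (R(n, m) = 83*(-1/573) = -83/573)
v = -64271 (v = 236*(-271) - 315 = -63956 - 315 = -64271)
(v + 233672)/(R(110, 118) - 391008) = (-64271 + 233672)/(-83/573 - 391008) = 169401/(-224047667/573) = 169401*(-573/224047667) = -97066773/224047667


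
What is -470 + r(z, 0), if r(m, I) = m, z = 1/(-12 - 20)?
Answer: -15041/32 ≈ -470.03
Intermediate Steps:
z = -1/32 (z = 1/(-32) = -1/32 ≈ -0.031250)
-470 + r(z, 0) = -470 - 1/32 = -15041/32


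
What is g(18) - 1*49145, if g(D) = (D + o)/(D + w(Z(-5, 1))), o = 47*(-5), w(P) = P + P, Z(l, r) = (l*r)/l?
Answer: -983117/20 ≈ -49156.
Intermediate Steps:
Z(l, r) = r
w(P) = 2*P
o = -235
g(D) = (-235 + D)/(2 + D) (g(D) = (D - 235)/(D + 2*1) = (-235 + D)/(D + 2) = (-235 + D)/(2 + D))
g(18) - 1*49145 = (-235 + 18)/(2 + 18) - 1*49145 = -217/20 - 49145 = -983117/20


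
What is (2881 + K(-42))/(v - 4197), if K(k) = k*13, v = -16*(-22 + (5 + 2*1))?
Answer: -2335/3957 ≈ -0.59009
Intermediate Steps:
v = 240 (v = -16*(-22 + (5 + 2)) = -16*(-22 + 7) = -16*(-15) = 240)
K(k) = 13*k
(2881 + K(-42))/(v - 4197) = (2881 + 13*(-42))/(240 - 4197) = (2881 - 546)/(-3957) = 2335*(-1/3957) = -2335/3957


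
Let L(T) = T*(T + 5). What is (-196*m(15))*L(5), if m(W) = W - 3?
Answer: -117600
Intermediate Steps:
m(W) = -3 + W
L(T) = T*(5 + T)
(-196*m(15))*L(5) = (-196*(-3 + 15))*(5*(5 + 5)) = (-196*12)*(5*10) = -2352*50 = -117600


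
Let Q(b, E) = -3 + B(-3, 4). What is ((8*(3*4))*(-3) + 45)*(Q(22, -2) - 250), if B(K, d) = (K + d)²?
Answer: 61236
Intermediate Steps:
Q(b, E) = -2 (Q(b, E) = -3 + (-3 + 4)² = -3 + 1² = -3 + 1 = -2)
((8*(3*4))*(-3) + 45)*(Q(22, -2) - 250) = ((8*(3*4))*(-3) + 45)*(-2 - 250) = ((8*12)*(-3) + 45)*(-252) = (96*(-3) + 45)*(-252) = (-288 + 45)*(-252) = -243*(-252) = 61236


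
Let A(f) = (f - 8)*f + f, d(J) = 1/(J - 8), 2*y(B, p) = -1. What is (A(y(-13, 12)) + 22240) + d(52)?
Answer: 489363/22 ≈ 22244.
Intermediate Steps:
y(B, p) = -½ (y(B, p) = (½)*(-1) = -½)
d(J) = 1/(-8 + J)
A(f) = f + f*(-8 + f) (A(f) = (-8 + f)*f + f = f*(-8 + f) + f = f + f*(-8 + f))
(A(y(-13, 12)) + 22240) + d(52) = (-(-7 - ½)/2 + 22240) + 1/(-8 + 52) = (-½*(-15/2) + 22240) + 1/44 = (15/4 + 22240) + 1/44 = 88975/4 + 1/44 = 489363/22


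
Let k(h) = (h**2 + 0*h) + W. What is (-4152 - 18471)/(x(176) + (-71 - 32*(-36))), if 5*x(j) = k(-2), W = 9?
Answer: -37705/1806 ≈ -20.878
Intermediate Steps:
k(h) = 9 + h**2 (k(h) = (h**2 + 0*h) + 9 = (h**2 + 0) + 9 = h**2 + 9 = 9 + h**2)
x(j) = 13/5 (x(j) = (9 + (-2)**2)/5 = (9 + 4)/5 = (1/5)*13 = 13/5)
(-4152 - 18471)/(x(176) + (-71 - 32*(-36))) = (-4152 - 18471)/(13/5 + (-71 - 32*(-36))) = -22623/(13/5 + (-71 + 1152)) = -22623/(13/5 + 1081) = -22623/5418/5 = -22623*5/5418 = -37705/1806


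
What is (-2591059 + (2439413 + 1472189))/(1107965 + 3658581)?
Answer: 1320543/4766546 ≈ 0.27704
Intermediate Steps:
(-2591059 + (2439413 + 1472189))/(1107965 + 3658581) = (-2591059 + 3911602)/4766546 = 1320543*(1/4766546) = 1320543/4766546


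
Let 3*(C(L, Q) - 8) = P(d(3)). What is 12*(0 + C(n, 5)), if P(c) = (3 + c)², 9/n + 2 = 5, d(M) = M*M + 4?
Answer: 1120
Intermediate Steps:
d(M) = 4 + M² (d(M) = M² + 4 = 4 + M²)
n = 3 (n = 9/(-2 + 5) = 9/3 = 9*(⅓) = 3)
C(L, Q) = 280/3 (C(L, Q) = 8 + (3 + (4 + 3²))²/3 = 8 + (3 + (4 + 9))²/3 = 8 + (3 + 13)²/3 = 8 + (⅓)*16² = 8 + (⅓)*256 = 8 + 256/3 = 280/3)
12*(0 + C(n, 5)) = 12*(0 + 280/3) = 12*(280/3) = 1120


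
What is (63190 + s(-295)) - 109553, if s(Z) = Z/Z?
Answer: -46362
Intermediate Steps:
s(Z) = 1
(63190 + s(-295)) - 109553 = (63190 + 1) - 109553 = 63191 - 109553 = -46362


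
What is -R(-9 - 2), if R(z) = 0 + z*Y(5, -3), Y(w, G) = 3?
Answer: 33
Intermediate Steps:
R(z) = 3*z (R(z) = 0 + z*3 = 0 + 3*z = 3*z)
-R(-9 - 2) = -3*(-9 - 2) = -3*(-11) = -1*(-33) = 33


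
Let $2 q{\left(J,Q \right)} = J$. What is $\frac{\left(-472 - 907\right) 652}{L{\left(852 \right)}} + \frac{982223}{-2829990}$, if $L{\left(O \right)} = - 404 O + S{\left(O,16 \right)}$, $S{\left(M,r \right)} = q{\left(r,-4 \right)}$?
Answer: $\frac{27579818654}{12176031975} \approx 2.2651$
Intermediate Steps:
$q{\left(J,Q \right)} = \frac{J}{2}$
$S{\left(M,r \right)} = \frac{r}{2}$
$L{\left(O \right)} = 8 - 404 O$ ($L{\left(O \right)} = - 404 O + \frac{1}{2} \cdot 16 = - 404 O + 8 = 8 - 404 O$)
$\frac{\left(-472 - 907\right) 652}{L{\left(852 \right)}} + \frac{982223}{-2829990} = \frac{\left(-472 - 907\right) 652}{8 - 344208} + \frac{982223}{-2829990} = \frac{\left(-1379\right) 652}{8 - 344208} + 982223 \left(- \frac{1}{2829990}\right) = - \frac{899108}{-344200} - \frac{982223}{2829990} = \left(-899108\right) \left(- \frac{1}{344200}\right) - \frac{982223}{2829990} = \frac{224777}{86050} - \frac{982223}{2829990} = \frac{27579818654}{12176031975}$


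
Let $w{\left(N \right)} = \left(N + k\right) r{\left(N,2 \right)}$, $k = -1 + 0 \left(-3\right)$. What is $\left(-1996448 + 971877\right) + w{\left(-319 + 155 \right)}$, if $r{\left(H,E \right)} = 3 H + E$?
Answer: $-943721$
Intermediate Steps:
$k = -1$ ($k = -1 + 0 = -1$)
$r{\left(H,E \right)} = E + 3 H$
$w{\left(N \right)} = \left(-1 + N\right) \left(2 + 3 N\right)$ ($w{\left(N \right)} = \left(N - 1\right) \left(2 + 3 N\right) = \left(-1 + N\right) \left(2 + 3 N\right)$)
$\left(-1996448 + 971877\right) + w{\left(-319 + 155 \right)} = \left(-1996448 + 971877\right) + \left(-1 + \left(-319 + 155\right)\right) \left(2 + 3 \left(-319 + 155\right)\right) = -1024571 + \left(-1 - 164\right) \left(2 + 3 \left(-164\right)\right) = -1024571 - 165 \left(2 - 492\right) = -1024571 - -80850 = -1024571 + 80850 = -943721$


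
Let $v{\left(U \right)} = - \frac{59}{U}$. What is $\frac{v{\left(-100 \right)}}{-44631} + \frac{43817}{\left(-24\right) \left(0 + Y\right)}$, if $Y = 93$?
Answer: $- \frac{5432216233}{276712200} \approx -19.631$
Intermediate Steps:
$\frac{v{\left(-100 \right)}}{-44631} + \frac{43817}{\left(-24\right) \left(0 + Y\right)} = \frac{\left(-59\right) \frac{1}{-100}}{-44631} + \frac{43817}{\left(-24\right) \left(0 + 93\right)} = \left(-59\right) \left(- \frac{1}{100}\right) \left(- \frac{1}{44631}\right) + \frac{43817}{\left(-24\right) 93} = \frac{59}{100} \left(- \frac{1}{44631}\right) + \frac{43817}{-2232} = - \frac{59}{4463100} + 43817 \left(- \frac{1}{2232}\right) = - \frac{59}{4463100} - \frac{43817}{2232} = - \frac{5432216233}{276712200}$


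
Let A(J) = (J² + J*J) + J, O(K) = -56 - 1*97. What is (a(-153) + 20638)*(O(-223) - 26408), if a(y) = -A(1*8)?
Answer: -544553622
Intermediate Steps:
O(K) = -153 (O(K) = -56 - 97 = -153)
A(J) = J + 2*J² (A(J) = (J² + J²) + J = 2*J² + J = J + 2*J²)
a(y) = -136 (a(y) = -1*8*(1 + 2*(1*8)) = -8*(1 + 2*8) = -8*(1 + 16) = -8*17 = -1*136 = -136)
(a(-153) + 20638)*(O(-223) - 26408) = (-136 + 20638)*(-153 - 26408) = 20502*(-26561) = -544553622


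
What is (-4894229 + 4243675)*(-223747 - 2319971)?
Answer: 1654825919772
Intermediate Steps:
(-4894229 + 4243675)*(-223747 - 2319971) = -650554*(-2543718) = 1654825919772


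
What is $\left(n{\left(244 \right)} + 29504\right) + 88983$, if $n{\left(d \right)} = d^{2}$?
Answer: $178023$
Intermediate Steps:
$\left(n{\left(244 \right)} + 29504\right) + 88983 = \left(244^{2} + 29504\right) + 88983 = \left(59536 + 29504\right) + 88983 = 89040 + 88983 = 178023$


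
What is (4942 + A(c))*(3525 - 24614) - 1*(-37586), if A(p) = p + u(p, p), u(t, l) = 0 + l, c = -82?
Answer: -100725656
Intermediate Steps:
u(t, l) = l
A(p) = 2*p (A(p) = p + p = 2*p)
(4942 + A(c))*(3525 - 24614) - 1*(-37586) = (4942 + 2*(-82))*(3525 - 24614) - 1*(-37586) = (4942 - 164)*(-21089) + 37586 = 4778*(-21089) + 37586 = -100763242 + 37586 = -100725656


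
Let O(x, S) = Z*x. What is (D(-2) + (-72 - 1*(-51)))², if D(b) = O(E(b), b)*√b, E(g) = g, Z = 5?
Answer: 241 + 420*I*√2 ≈ 241.0 + 593.97*I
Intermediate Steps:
O(x, S) = 5*x
D(b) = 5*b^(3/2) (D(b) = (5*b)*√b = 5*b^(3/2))
(D(-2) + (-72 - 1*(-51)))² = (5*(-2)^(3/2) + (-72 - 1*(-51)))² = (5*(-2*I*√2) + (-72 + 51))² = (-10*I*√2 - 21)² = (-21 - 10*I*√2)²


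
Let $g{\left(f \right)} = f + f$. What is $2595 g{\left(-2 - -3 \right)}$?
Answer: $5190$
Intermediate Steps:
$g{\left(f \right)} = 2 f$
$2595 g{\left(-2 - -3 \right)} = 2595 \cdot 2 \left(-2 - -3\right) = 2595 \cdot 2 \left(-2 + 3\right) = 2595 \cdot 2 \cdot 1 = 2595 \cdot 2 = 5190$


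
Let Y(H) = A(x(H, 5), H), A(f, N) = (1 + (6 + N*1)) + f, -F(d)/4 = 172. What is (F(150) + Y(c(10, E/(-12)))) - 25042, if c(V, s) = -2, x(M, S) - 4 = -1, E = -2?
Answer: -25722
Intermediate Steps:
F(d) = -688 (F(d) = -4*172 = -688)
x(M, S) = 3 (x(M, S) = 4 - 1 = 3)
A(f, N) = 7 + N + f (A(f, N) = (1 + (6 + N)) + f = (7 + N) + f = 7 + N + f)
Y(H) = 10 + H (Y(H) = 7 + H + 3 = 10 + H)
(F(150) + Y(c(10, E/(-12)))) - 25042 = (-688 + (10 - 2)) - 25042 = (-688 + 8) - 25042 = -680 - 25042 = -25722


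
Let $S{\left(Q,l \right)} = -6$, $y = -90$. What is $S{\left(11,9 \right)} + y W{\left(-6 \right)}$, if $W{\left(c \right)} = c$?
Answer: $534$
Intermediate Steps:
$S{\left(11,9 \right)} + y W{\left(-6 \right)} = -6 - -540 = -6 + 540 = 534$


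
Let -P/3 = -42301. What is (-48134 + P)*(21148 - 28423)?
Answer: -573044475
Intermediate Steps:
P = 126903 (P = -3*(-42301) = 126903)
(-48134 + P)*(21148 - 28423) = (-48134 + 126903)*(21148 - 28423) = 78769*(-7275) = -573044475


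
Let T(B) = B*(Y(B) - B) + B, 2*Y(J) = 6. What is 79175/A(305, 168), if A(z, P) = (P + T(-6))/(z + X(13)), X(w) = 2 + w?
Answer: 6334000/27 ≈ 2.3459e+5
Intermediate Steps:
Y(J) = 3 (Y(J) = (1/2)*6 = 3)
T(B) = B + B*(3 - B) (T(B) = B*(3 - B) + B = B + B*(3 - B))
A(z, P) = (-60 + P)/(15 + z) (A(z, P) = (P - 6*(4 - 1*(-6)))/(z + (2 + 13)) = (P - 6*(4 + 6))/(z + 15) = (P - 6*10)/(15 + z) = (P - 60)/(15 + z) = (-60 + P)/(15 + z))
79175/A(305, 168) = 79175/(((-60 + 168)/(15 + 305))) = 79175/((108/320)) = 79175/(((1/320)*108)) = 79175/(27/80) = 79175*(80/27) = 6334000/27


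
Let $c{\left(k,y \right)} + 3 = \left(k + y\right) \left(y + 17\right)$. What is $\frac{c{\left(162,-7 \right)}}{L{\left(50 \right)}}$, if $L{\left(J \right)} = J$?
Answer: $\frac{1547}{50} \approx 30.94$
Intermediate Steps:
$c{\left(k,y \right)} = -3 + \left(17 + y\right) \left(k + y\right)$ ($c{\left(k,y \right)} = -3 + \left(k + y\right) \left(y + 17\right) = -3 + \left(k + y\right) \left(17 + y\right) = -3 + \left(17 + y\right) \left(k + y\right)$)
$\frac{c{\left(162,-7 \right)}}{L{\left(50 \right)}} = \frac{-3 + \left(-7\right)^{2} + 17 \cdot 162 + 17 \left(-7\right) + 162 \left(-7\right)}{50} = \left(-3 + 49 + 2754 - 119 - 1134\right) \frac{1}{50} = 1547 \cdot \frac{1}{50} = \frac{1547}{50}$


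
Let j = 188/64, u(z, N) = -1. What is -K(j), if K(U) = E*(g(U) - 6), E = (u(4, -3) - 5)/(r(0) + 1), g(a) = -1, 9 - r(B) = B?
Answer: -21/5 ≈ -4.2000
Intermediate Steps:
r(B) = 9 - B
j = 47/16 (j = 188*(1/64) = 47/16 ≈ 2.9375)
E = -⅗ (E = (-1 - 5)/((9 - 1*0) + 1) = -6/((9 + 0) + 1) = -6/(9 + 1) = -6/10 = -6*⅒ = -⅗ ≈ -0.60000)
K(U) = 21/5 (K(U) = -3*(-1 - 6)/5 = -⅗*(-7) = 21/5)
-K(j) = -1*21/5 = -21/5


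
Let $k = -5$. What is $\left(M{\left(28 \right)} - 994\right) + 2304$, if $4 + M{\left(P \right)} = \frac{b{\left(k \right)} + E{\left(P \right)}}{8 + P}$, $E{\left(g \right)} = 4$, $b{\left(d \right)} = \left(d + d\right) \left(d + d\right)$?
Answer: $\frac{11780}{9} \approx 1308.9$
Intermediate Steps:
$b{\left(d \right)} = 4 d^{2}$ ($b{\left(d \right)} = 2 d 2 d = 4 d^{2}$)
$M{\left(P \right)} = -4 + \frac{104}{8 + P}$ ($M{\left(P \right)} = -4 + \frac{4 \left(-5\right)^{2} + 4}{8 + P} = -4 + \frac{4 \cdot 25 + 4}{8 + P} = -4 + \frac{100 + 4}{8 + P} = -4 + \frac{104}{8 + P}$)
$\left(M{\left(28 \right)} - 994\right) + 2304 = \left(\frac{4 \left(18 - 28\right)}{8 + 28} - 994\right) + 2304 = \left(\frac{4 \left(18 - 28\right)}{36} - 994\right) + 2304 = \left(4 \cdot \frac{1}{36} \left(-10\right) - 994\right) + 2304 = \left(- \frac{10}{9} - 994\right) + 2304 = - \frac{8956}{9} + 2304 = \frac{11780}{9}$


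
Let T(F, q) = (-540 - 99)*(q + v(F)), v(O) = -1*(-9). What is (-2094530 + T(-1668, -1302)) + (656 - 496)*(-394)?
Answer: -1331343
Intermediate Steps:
v(O) = 9
T(F, q) = -5751 - 639*q (T(F, q) = (-540 - 99)*(q + 9) = -639*(9 + q) = -5751 - 639*q)
(-2094530 + T(-1668, -1302)) + (656 - 496)*(-394) = (-2094530 + (-5751 - 639*(-1302))) + (656 - 496)*(-394) = (-2094530 + (-5751 + 831978)) + 160*(-394) = (-2094530 + 826227) - 63040 = -1268303 - 63040 = -1331343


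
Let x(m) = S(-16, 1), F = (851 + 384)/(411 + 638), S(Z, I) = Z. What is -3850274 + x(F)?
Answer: -3850290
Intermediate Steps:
F = 1235/1049 ≈ 1.1773
x(m) = -16
-3850274 + x(F) = -3850274 - 16 = -3850290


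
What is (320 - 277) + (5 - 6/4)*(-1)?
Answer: 79/2 ≈ 39.500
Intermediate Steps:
(320 - 277) + (5 - 6/4)*(-1) = 43 + (5 - 6*¼)*(-1) = 43 + (5 - 3/2)*(-1) = 43 + (7/2)*(-1) = 43 - 7/2 = 79/2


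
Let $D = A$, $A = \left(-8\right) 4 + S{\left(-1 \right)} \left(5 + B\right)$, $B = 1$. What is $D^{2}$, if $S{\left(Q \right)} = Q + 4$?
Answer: $196$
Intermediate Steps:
$S{\left(Q \right)} = 4 + Q$
$A = -14$ ($A = \left(-8\right) 4 + \left(4 - 1\right) \left(5 + 1\right) = -32 + 3 \cdot 6 = -32 + 18 = -14$)
$D = -14$
$D^{2} = \left(-14\right)^{2} = 196$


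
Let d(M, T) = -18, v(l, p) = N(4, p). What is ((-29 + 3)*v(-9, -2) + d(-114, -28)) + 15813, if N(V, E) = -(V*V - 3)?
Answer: 16133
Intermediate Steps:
N(V, E) = 3 - V² (N(V, E) = -(V² - 3) = -(-3 + V²) = 3 - V²)
v(l, p) = -13 (v(l, p) = 3 - 1*4² = 3 - 1*16 = 3 - 16 = -13)
((-29 + 3)*v(-9, -2) + d(-114, -28)) + 15813 = ((-29 + 3)*(-13) - 18) + 15813 = (-26*(-13) - 18) + 15813 = (338 - 18) + 15813 = 320 + 15813 = 16133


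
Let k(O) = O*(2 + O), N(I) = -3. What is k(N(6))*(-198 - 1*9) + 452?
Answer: -169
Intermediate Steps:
k(N(6))*(-198 - 1*9) + 452 = (-3*(2 - 3))*(-198 - 1*9) + 452 = (-3*(-1))*(-198 - 9) + 452 = 3*(-207) + 452 = -621 + 452 = -169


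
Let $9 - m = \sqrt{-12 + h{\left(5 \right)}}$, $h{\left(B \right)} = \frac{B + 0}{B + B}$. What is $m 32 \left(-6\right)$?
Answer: $-1728 + 96 i \sqrt{46} \approx -1728.0 + 651.1 i$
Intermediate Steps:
$h{\left(B \right)} = \frac{1}{2}$ ($h{\left(B \right)} = \frac{B}{2 B} = B \frac{1}{2 B} = \frac{1}{2}$)
$m = 9 - \frac{i \sqrt{46}}{2}$ ($m = 9 - \sqrt{-12 + \frac{1}{2}} = 9 - \sqrt{- \frac{23}{2}} = 9 - \frac{i \sqrt{46}}{2} \approx 9.0 - 3.3912 i$)
$m 32 \left(-6\right) = \left(9 - \frac{i \sqrt{46}}{2}\right) 32 \left(-6\right) = \left(288 - 16 i \sqrt{46}\right) \left(-6\right) = -1728 + 96 i \sqrt{46}$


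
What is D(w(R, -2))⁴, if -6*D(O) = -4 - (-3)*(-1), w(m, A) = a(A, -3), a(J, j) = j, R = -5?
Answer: 2401/1296 ≈ 1.8526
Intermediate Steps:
w(m, A) = -3
D(O) = 7/6 (D(O) = -(-4 - (-3)*(-1))/6 = -(-4 - 1*3)/6 = -(-4 - 3)/6 = -⅙*(-7) = 7/6)
D(w(R, -2))⁴ = (7/6)⁴ = 2401/1296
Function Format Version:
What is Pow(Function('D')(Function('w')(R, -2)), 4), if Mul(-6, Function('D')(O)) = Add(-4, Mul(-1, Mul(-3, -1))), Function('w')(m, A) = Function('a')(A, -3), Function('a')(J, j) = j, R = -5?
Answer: Rational(2401, 1296) ≈ 1.8526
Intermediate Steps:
Function('w')(m, A) = -3
Function('D')(O) = Rational(7, 6) (Function('D')(O) = Mul(Rational(-1, 6), Add(-4, Mul(-1, Mul(-3, -1)))) = Mul(Rational(-1, 6), Add(-4, Mul(-1, 3))) = Mul(Rational(-1, 6), Add(-4, -3)) = Mul(Rational(-1, 6), -7) = Rational(7, 6))
Pow(Function('D')(Function('w')(R, -2)), 4) = Pow(Rational(7, 6), 4) = Rational(2401, 1296)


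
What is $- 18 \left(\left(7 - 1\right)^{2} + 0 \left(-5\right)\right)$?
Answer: $-648$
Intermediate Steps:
$- 18 \left(\left(7 - 1\right)^{2} + 0 \left(-5\right)\right) = - 18 \left(6^{2} + 0\right) = - 18 \left(36 + 0\right) = \left(-18\right) 36 = -648$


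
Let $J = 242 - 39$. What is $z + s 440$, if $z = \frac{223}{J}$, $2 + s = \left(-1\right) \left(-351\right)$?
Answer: $\frac{31172903}{203} \approx 1.5356 \cdot 10^{5}$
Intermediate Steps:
$J = 203$
$s = 349$ ($s = -2 - -351 = -2 + 351 = 349$)
$z = \frac{223}{203} \approx 1.0985$
$z + s 440 = \frac{223}{203} + 349 \cdot 440 = \frac{223}{203} + 153560 = \frac{31172903}{203}$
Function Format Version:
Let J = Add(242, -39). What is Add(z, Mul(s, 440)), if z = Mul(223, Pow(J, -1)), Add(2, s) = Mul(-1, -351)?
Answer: Rational(31172903, 203) ≈ 1.5356e+5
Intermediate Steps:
J = 203
s = 349 (s = Add(-2, Mul(-1, -351)) = Add(-2, 351) = 349)
z = Rational(223, 203) (z = Mul(223, Pow(203, -1)) = Mul(223, Rational(1, 203)) = Rational(223, 203) ≈ 1.0985)
Add(z, Mul(s, 440)) = Add(Rational(223, 203), Mul(349, 440)) = Add(Rational(223, 203), 153560) = Rational(31172903, 203)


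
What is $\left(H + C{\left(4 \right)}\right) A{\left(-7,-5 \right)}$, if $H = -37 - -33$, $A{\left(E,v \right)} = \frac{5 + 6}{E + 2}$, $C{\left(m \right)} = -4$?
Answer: $\frac{88}{5} \approx 17.6$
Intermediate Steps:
$A{\left(E,v \right)} = \frac{11}{2 + E}$
$H = -4$ ($H = -37 + 33 = -4$)
$\left(H + C{\left(4 \right)}\right) A{\left(-7,-5 \right)} = \left(-4 - 4\right) \frac{11}{2 - 7} = - 8 \frac{11}{-5} = - 8 \cdot 11 \left(- \frac{1}{5}\right) = \left(-8\right) \left(- \frac{11}{5}\right) = \frac{88}{5}$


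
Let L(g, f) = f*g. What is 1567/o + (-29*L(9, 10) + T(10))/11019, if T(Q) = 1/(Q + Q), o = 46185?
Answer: -137698357/678550020 ≈ -0.20293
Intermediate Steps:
T(Q) = 1/(2*Q)
1567/o + (-29*L(9, 10) + T(10))/11019 = 1567/46185 + (-290*9 + (1/2)/10)/11019 = 1567*(1/46185) + (-29*90 + (1/2)*(1/10))*(1/11019) = 1567/46185 + (-2610 + 1/20)*(1/11019) = 1567/46185 - 52199/20*1/11019 = 1567/46185 - 52199/220380 = -137698357/678550020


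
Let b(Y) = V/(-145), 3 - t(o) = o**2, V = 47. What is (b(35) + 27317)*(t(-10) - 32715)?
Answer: -129965641416/145 ≈ -8.9631e+8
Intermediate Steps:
t(o) = 3 - o**2
b(Y) = -47/145 (b(Y) = 47/(-145) = 47*(-1/145) = -47/145)
(b(35) + 27317)*(t(-10) - 32715) = (-47/145 + 27317)*((3 - 1*(-10)**2) - 32715) = 3960918*((3 - 1*100) - 32715)/145 = 3960918*((3 - 100) - 32715)/145 = 3960918*(-97 - 32715)/145 = (3960918/145)*(-32812) = -129965641416/145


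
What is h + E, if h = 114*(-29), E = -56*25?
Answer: -4706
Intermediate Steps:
E = -1400
h = -3306
h + E = -3306 - 1400 = -4706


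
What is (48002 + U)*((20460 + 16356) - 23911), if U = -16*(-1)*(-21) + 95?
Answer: 616355705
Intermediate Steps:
U = -241 (U = 16*(-21) + 95 = -336 + 95 = -241)
(48002 + U)*((20460 + 16356) - 23911) = (48002 - 241)*((20460 + 16356) - 23911) = 47761*(36816 - 23911) = 47761*12905 = 616355705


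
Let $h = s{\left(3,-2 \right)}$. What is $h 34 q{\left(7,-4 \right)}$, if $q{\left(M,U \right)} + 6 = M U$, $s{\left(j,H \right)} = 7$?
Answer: $-8092$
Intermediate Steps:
$q{\left(M,U \right)} = -6 + M U$
$h = 7$
$h 34 q{\left(7,-4 \right)} = 7 \cdot 34 \left(-6 + 7 \left(-4\right)\right) = 238 \left(-6 - 28\right) = 238 \left(-34\right) = -8092$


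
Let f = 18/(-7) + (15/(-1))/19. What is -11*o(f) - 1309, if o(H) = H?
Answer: -169180/133 ≈ -1272.0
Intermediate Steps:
f = -447/133 (f = 18*(-⅐) + (15*(-1))*(1/19) = -18/7 - 15*1/19 = -18/7 - 15/19 = -447/133 ≈ -3.3609)
-11*o(f) - 1309 = -11*(-447/133) - 1309 = 4917/133 - 1309 = -169180/133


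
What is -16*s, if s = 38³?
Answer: -877952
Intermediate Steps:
s = 54872
-16*s = -16*54872 = -877952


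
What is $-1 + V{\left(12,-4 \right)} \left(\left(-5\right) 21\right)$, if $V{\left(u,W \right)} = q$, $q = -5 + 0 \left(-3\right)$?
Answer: $524$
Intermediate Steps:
$q = -5$ ($q = -5 + 0 = -5$)
$V{\left(u,W \right)} = -5$
$-1 + V{\left(12,-4 \right)} \left(\left(-5\right) 21\right) = -1 - 5 \left(\left(-5\right) 21\right) = -1 - -525 = -1 + 525 = 524$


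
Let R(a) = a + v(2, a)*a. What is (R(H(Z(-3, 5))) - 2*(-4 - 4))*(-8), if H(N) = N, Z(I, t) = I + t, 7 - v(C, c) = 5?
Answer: -176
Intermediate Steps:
v(C, c) = 2 (v(C, c) = 7 - 1*5 = 7 - 5 = 2)
R(a) = 3*a (R(a) = a + 2*a = 3*a)
(R(H(Z(-3, 5))) - 2*(-4 - 4))*(-8) = (3*(-3 + 5) - 2*(-4 - 4))*(-8) = (3*2 - 2*(-8))*(-8) = (6 + 16)*(-8) = 22*(-8) = -176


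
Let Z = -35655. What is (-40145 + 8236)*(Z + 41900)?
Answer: -199271705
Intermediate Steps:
(-40145 + 8236)*(Z + 41900) = (-40145 + 8236)*(-35655 + 41900) = -31909*6245 = -199271705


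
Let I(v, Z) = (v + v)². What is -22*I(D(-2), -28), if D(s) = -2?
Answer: -352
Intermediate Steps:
I(v, Z) = 4*v² (I(v, Z) = (2*v)² = 4*v²)
-22*I(D(-2), -28) = -88*(-2)² = -88*4 = -22*16 = -352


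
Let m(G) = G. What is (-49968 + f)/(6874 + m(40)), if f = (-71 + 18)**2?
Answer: -47159/6914 ≈ -6.8208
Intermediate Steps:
f = 2809 (f = (-53)**2 = 2809)
(-49968 + f)/(6874 + m(40)) = (-49968 + 2809)/(6874 + 40) = -47159/6914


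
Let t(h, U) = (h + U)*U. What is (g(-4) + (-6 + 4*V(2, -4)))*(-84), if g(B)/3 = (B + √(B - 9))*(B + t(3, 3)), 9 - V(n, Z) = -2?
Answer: 10920 - 3528*I*√13 ≈ 10920.0 - 12720.0*I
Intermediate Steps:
t(h, U) = U*(U + h) (t(h, U) = (U + h)*U = U*(U + h))
V(n, Z) = 11 (V(n, Z) = 9 - 1*(-2) = 9 + 2 = 11)
g(B) = 3*(18 + B)*(B + √(-9 + B)) (g(B) = 3*((B + √(B - 9))*(B + 3*(3 + 3))) = 3*((B + √(-9 + B))*(B + 3*6)) = 3*((B + √(-9 + B))*(B + 18)) = 3*((B + √(-9 + B))*(18 + B)) = 3*((18 + B)*(B + √(-9 + B))) = 3*(18 + B)*(B + √(-9 + B)))
(g(-4) + (-6 + 4*V(2, -4)))*(-84) = ((3*(-4)² + 54*(-4) + 54*√(-9 - 4) + 3*(-4)*√(-9 - 4)) + (-6 + 4*11))*(-84) = ((3*16 - 216 + 54*√(-13) + 3*(-4)*√(-13)) + (-6 + 44))*(-84) = ((48 - 216 + 54*(I*√13) + 3*(-4)*(I*√13)) + 38)*(-84) = ((48 - 216 + 54*I*√13 - 12*I*√13) + 38)*(-84) = ((-168 + 42*I*√13) + 38)*(-84) = (-130 + 42*I*√13)*(-84) = 10920 - 3528*I*√13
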